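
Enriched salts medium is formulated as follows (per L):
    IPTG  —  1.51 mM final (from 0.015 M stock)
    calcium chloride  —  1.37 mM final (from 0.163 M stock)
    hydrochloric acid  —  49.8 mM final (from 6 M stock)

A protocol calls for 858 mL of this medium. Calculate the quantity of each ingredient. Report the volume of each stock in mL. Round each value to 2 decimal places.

Scale factor relative to 1 L: 0.858.
IPTG: dilute stock: 1.51 mM × 858 mL ÷ 15 mM = 86.37 mL
calcium chloride: V = C2·V2/C1 = 1.37 mM × 858 mL ÷ 163 mM = 7.21 mL
hydrochloric acid: dilute stock: 49.8 mM × 858 mL ÷ 6000 mM = 7.12 mL

IPTG 86.37 mL; calcium chloride 7.21 mL; hydrochloric acid 7.12 mL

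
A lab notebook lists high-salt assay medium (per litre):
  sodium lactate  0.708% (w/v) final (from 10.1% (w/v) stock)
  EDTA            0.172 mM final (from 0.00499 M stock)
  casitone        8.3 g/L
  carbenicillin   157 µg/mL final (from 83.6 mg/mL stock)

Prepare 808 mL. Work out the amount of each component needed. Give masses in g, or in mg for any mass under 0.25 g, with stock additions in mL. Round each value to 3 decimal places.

Target volume = 808 mL = 0.808 L.
sodium lactate: V = C2·V2/C1 = 0.708% ÷ 10.1% × 808 mL = 56.640 mL
EDTA: C1V1 = C2V2 → 0.172 mM × 808 mL ÷ 4.99 mM = 27.851 mL
casitone: 8.3 g/L × 0.808 L = 6.706 g
carbenicillin: V = C2·V2/C1 = 157 µg/mL × 808 mL ÷ 83600 µg/mL = 1.517 mL

sodium lactate 56.640 mL; EDTA 27.851 mL; casitone 6.706 g; carbenicillin 1.517 mL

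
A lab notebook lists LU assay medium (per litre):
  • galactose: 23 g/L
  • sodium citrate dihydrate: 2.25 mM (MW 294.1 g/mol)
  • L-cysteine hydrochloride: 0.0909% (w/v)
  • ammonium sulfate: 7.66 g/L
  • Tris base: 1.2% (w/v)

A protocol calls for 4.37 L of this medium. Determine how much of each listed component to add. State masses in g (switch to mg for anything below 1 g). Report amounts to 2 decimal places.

galactose 100.51 g; sodium citrate dihydrate 2.89 g; L-cysteine hydrochloride 3.97 g; ammonium sulfate 33.47 g; Tris base 52.44 g

Working volume: 4.37 L.
galactose: 23 g/L × 4.37 L = 100.51 g
sodium citrate dihydrate: 2.25 mmol/L × 294.1 g/mol × 4.37 L ÷ 1000 = 2.89 g
L-cysteine hydrochloride: 0.0909% w/v = 0.909 g/L → 0.909 × 4.37 L = 3.97 g
ammonium sulfate: 7.66 g/L × 4.37 L = 33.47 g
Tris base: 1.2% w/v = 12 g/L → 12 × 4.37 L = 52.44 g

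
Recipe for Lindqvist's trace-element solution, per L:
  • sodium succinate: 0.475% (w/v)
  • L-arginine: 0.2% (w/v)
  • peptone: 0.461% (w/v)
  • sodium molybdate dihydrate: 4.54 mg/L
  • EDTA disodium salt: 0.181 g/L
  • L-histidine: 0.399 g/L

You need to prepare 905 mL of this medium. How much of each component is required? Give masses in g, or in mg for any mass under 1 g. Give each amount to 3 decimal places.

Working volume: 905 mL = 0.905 L.
sodium succinate: 0.475% w/v = 4.75 g/L → 4.75 × 0.905 L = 4.299 g
L-arginine: 0.2 g per 100 mL × 905 mL ÷ 100 = 1.810 g
peptone: 0.461 g per 100 mL × 905 mL ÷ 100 = 4.172 g
sodium molybdate dihydrate: 4.54 mg/L × 0.905 L = 4.109 mg
EDTA disodium salt: 0.181 g/L × 0.905 L = 0.163805 g = 163.805 mg
L-histidine: 0.399 g/L × 0.905 L = 0.361095 g = 361.095 mg

sodium succinate 4.299 g; L-arginine 1.810 g; peptone 4.172 g; sodium molybdate dihydrate 4.109 mg; EDTA disodium salt 163.805 mg; L-histidine 361.095 mg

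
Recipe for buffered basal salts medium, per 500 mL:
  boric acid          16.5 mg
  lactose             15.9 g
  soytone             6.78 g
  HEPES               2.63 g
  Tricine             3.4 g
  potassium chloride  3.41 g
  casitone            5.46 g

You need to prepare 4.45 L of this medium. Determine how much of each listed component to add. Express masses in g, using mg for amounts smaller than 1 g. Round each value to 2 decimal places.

boric acid 146.85 mg; lactose 141.51 g; soytone 60.34 g; HEPES 23.41 g; Tricine 30.26 g; potassium chloride 30.35 g; casitone 48.59 g

Ratio of target to recipe volume: 4450 / 500 = 8.9.
boric acid: 16.5 mg × (4450 mL / 500 mL) = 146.85 mg
lactose: 15.9 g × (4450 mL / 500 mL) = 141.51 g
soytone: 6.78 g × (4450 mL / 500 mL) = 60.34 g
HEPES: 2.63 g × (4450 mL / 500 mL) = 23.41 g
Tricine: 3.4 g × (4450 mL / 500 mL) = 30.26 g
potassium chloride: 3.41 g × (4450 mL / 500 mL) = 30.35 g
casitone: 5.46 g × (4450 mL / 500 mL) = 48.59 g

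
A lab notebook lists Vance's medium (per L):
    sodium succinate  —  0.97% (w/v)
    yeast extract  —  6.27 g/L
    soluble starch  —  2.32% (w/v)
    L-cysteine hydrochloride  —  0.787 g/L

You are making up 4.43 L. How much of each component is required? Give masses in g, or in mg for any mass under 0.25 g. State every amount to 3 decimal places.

sodium succinate 42.971 g; yeast extract 27.776 g; soluble starch 102.776 g; L-cysteine hydrochloride 3.486 g

Working volume: 4.43 L.
sodium succinate: 0.97 g per 100 mL × 4430 mL ÷ 100 = 42.971 g
yeast extract: 6.27 g/L × 4.43 L = 27.776 g
soluble starch: 2.32 g per 100 mL × 4430 mL ÷ 100 = 102.776 g
L-cysteine hydrochloride: 0.787 g/L × 4.43 L = 3.486 g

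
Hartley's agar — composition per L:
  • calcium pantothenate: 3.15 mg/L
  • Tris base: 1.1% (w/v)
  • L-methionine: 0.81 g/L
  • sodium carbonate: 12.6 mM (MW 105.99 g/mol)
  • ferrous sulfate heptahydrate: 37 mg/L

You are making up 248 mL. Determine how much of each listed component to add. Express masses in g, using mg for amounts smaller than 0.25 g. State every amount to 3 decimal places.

calcium pantothenate 0.781 mg; Tris base 2.728 g; L-methionine 200.880 mg; sodium carbonate 0.331 g; ferrous sulfate heptahydrate 9.176 mg

Scale factor relative to 1 L: 0.248.
calcium pantothenate: 3.15 mg/L × 0.248 L = 0.781 mg
Tris base: 1.1 g per 100 mL × 248 mL ÷ 100 = 2.728 g
L-methionine: 0.81 g/L × 0.248 L = 0.20088 g = 200.880 mg
sodium carbonate: 12.6 mmol/L × 105.99 g/mol × 0.248 L ÷ 1000 = 0.331 g
ferrous sulfate heptahydrate: 37 mg/L × 0.248 L = 9.176 mg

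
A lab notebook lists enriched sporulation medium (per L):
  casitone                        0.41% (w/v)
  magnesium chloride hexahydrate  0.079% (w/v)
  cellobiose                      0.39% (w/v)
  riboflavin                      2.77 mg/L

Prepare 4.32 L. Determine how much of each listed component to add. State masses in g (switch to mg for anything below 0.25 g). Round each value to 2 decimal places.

Scale factor relative to 1 L: 4.32.
casitone: 0.41 g per 100 mL × 4320 mL ÷ 100 = 17.71 g
magnesium chloride hexahydrate: 0.079 g per 100 mL × 4320 mL ÷ 100 = 3.41 g
cellobiose: 0.39% w/v = 3.9 g/L → 3.9 × 4.32 L = 16.85 g
riboflavin: 2.77 mg/L × 4.32 L = 11.97 mg

casitone 17.71 g; magnesium chloride hexahydrate 3.41 g; cellobiose 16.85 g; riboflavin 11.97 mg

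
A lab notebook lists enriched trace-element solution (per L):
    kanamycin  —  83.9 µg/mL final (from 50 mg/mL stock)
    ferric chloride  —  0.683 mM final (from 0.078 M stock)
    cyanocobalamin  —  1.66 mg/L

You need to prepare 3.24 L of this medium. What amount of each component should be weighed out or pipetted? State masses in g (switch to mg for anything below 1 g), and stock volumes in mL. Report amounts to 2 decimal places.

kanamycin 5.44 mL; ferric chloride 28.37 mL; cyanocobalamin 5.38 mg

Working volume: 3.24 L.
kanamycin: C1V1 = C2V2 → 83.9 µg/mL × 3240 mL ÷ 50000 µg/mL = 5.44 mL
ferric chloride: dilute stock: 0.683 mM × 3240 mL ÷ 78 mM = 28.37 mL
cyanocobalamin: 1.66 mg/L × 3.24 L = 5.38 mg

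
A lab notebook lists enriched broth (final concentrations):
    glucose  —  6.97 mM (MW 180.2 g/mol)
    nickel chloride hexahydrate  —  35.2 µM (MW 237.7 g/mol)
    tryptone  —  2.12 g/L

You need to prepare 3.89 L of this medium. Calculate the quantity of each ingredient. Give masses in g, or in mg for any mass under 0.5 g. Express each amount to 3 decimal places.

glucose 4.886 g; nickel chloride hexahydrate 32.548 mg; tryptone 8.247 g

Scale factor relative to 1 L: 3.89.
glucose: 6.97 mmol/L × 180.2 g/mol × 3.89 L ÷ 1000 = 4.886 g
nickel chloride hexahydrate: 35.2 µmol/L × 237.7 g/mol × 3.89 L ÷ 1000 = 32.548 mg
tryptone: 2.12 g/L × 3.89 L = 8.247 g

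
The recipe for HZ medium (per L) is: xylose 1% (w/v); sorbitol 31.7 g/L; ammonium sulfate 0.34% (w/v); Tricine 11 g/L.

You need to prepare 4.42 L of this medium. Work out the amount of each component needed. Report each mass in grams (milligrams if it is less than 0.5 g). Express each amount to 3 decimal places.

xylose 44.200 g; sorbitol 140.114 g; ammonium sulfate 15.028 g; Tricine 48.620 g

Working volume: 4.42 L.
xylose: 1% w/v = 10 g/L → 10 × 4.42 L = 44.200 g
sorbitol: 31.7 g/L × 4.42 L = 140.114 g
ammonium sulfate: 0.34 g per 100 mL × 4420 mL ÷ 100 = 15.028 g
Tricine: 11 g/L × 4.42 L = 48.620 g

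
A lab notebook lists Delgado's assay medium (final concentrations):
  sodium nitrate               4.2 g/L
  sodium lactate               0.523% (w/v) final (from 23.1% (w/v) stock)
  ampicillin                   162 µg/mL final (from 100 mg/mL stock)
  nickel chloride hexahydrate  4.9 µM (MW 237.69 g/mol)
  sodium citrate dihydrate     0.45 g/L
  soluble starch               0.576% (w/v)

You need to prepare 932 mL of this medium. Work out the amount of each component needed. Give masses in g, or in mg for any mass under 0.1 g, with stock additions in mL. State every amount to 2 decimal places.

Working volume: 932 mL = 0.932 L.
sodium nitrate: 4.2 g/L × 0.932 L = 3.91 g
sodium lactate: V = C2·V2/C1 = 0.523% ÷ 23.1% × 932 mL = 21.10 mL
ampicillin: V = C2·V2/C1 = 162 µg/mL × 932 mL ÷ 100000 µg/mL = 1.51 mL
nickel chloride hexahydrate: 4.9 µmol/L × 237.69 g/mol × 0.932 L ÷ 1000 = 1.09 mg
sodium citrate dihydrate: 0.45 g/L × 0.932 L = 0.42 g
soluble starch: 0.576% w/v = 5.76 g/L → 5.76 × 0.932 L = 5.37 g

sodium nitrate 3.91 g; sodium lactate 21.10 mL; ampicillin 1.51 mL; nickel chloride hexahydrate 1.09 mg; sodium citrate dihydrate 0.42 g; soluble starch 5.37 g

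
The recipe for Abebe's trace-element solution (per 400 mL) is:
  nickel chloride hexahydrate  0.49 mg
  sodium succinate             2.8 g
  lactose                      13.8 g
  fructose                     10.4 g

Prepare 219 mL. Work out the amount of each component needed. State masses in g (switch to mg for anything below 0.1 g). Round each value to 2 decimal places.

nickel chloride hexahydrate 0.27 mg; sodium succinate 1.53 g; lactose 7.56 g; fructose 5.69 g

Scale factor = 219 mL / 400 mL = 0.5475.
nickel chloride hexahydrate: 0.49 mg × (219 mL / 400 mL) = 0.27 mg
sodium succinate: 2.8 g × (219 mL / 400 mL) = 1.53 g
lactose: 13.8 g × (219 mL / 400 mL) = 7.56 g
fructose: 10.4 g × (219 mL / 400 mL) = 5.69 g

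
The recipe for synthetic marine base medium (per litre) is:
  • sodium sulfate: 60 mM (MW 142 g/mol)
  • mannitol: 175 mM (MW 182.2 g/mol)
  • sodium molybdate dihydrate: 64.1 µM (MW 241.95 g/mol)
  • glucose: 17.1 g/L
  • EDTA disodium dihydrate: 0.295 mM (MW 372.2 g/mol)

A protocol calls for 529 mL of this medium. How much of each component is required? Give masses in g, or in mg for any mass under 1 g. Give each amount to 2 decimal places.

sodium sulfate 4.51 g; mannitol 16.87 g; sodium molybdate dihydrate 8.20 mg; glucose 9.05 g; EDTA disodium dihydrate 58.08 mg

Target volume = 529 mL = 0.529 L.
sodium sulfate: 60 mmol/L × 142 g/mol × 0.529 L ÷ 1000 = 4.51 g
mannitol: 175 mmol/L × 182.2 g/mol × 0.529 L ÷ 1000 = 16.87 g
sodium molybdate dihydrate: 64.1 µmol/L × 241.95 g/mol × 0.529 L ÷ 1000 = 8.20 mg
glucose: 17.1 g/L × 0.529 L = 9.05 g
EDTA disodium dihydrate: 0.295 mmol/L × 372.2 mg/mmol × 0.529 L = 58.08 mg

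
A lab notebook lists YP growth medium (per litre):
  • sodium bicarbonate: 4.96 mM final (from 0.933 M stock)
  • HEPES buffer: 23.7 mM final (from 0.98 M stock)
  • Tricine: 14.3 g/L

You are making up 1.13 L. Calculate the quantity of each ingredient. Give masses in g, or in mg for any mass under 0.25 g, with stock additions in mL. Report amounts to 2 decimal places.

sodium bicarbonate 6.01 mL; HEPES buffer 27.33 mL; Tricine 16.16 g

Working volume: 1.13 L.
sodium bicarbonate: dilute stock: 4.96 mM × 1130 mL ÷ 933 mM = 6.01 mL
HEPES buffer: C1V1 = C2V2 → 23.7 mM × 1130 mL ÷ 980 mM = 27.33 mL
Tricine: 14.3 g/L × 1.13 L = 16.16 g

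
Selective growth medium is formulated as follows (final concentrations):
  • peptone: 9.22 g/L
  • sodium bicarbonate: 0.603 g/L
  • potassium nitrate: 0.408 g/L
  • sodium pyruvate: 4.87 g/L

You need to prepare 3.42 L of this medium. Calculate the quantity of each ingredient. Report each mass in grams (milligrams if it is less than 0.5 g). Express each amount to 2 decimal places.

peptone 31.53 g; sodium bicarbonate 2.06 g; potassium nitrate 1.40 g; sodium pyruvate 16.66 g

Scale factor relative to 1 L: 3.42.
peptone: 9.22 g/L × 3.42 L = 31.53 g
sodium bicarbonate: 0.603 g/L × 3.42 L = 2.06 g
potassium nitrate: 0.408 g/L × 3.42 L = 1.40 g
sodium pyruvate: 4.87 g/L × 3.42 L = 16.66 g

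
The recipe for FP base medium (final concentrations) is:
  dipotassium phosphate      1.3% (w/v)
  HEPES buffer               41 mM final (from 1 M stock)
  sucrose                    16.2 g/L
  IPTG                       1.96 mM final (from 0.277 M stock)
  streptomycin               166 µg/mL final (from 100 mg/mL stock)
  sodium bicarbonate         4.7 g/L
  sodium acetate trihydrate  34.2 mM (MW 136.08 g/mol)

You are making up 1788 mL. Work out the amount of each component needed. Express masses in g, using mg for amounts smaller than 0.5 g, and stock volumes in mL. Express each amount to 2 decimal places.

Target volume = 1788 mL = 1.788 L.
dipotassium phosphate: 1.3 g per 100 mL × 1788 mL ÷ 100 = 23.24 g
HEPES buffer: dilute stock: 41 mM × 1788 mL ÷ 1000 mM = 73.31 mL
sucrose: 16.2 g/L × 1.788 L = 28.97 g
IPTG: V = C2·V2/C1 = 1.96 mM × 1788 mL ÷ 277 mM = 12.65 mL
streptomycin: V = C2·V2/C1 = 166 µg/mL × 1788 mL ÷ 100000 µg/mL = 2.97 mL
sodium bicarbonate: 4.7 g/L × 1.788 L = 8.40 g
sodium acetate trihydrate: 34.2 mmol/L × 136.08 g/mol × 1.788 L ÷ 1000 = 8.32 g

dipotassium phosphate 23.24 g; HEPES buffer 73.31 mL; sucrose 28.97 g; IPTG 12.65 mL; streptomycin 2.97 mL; sodium bicarbonate 8.40 g; sodium acetate trihydrate 8.32 g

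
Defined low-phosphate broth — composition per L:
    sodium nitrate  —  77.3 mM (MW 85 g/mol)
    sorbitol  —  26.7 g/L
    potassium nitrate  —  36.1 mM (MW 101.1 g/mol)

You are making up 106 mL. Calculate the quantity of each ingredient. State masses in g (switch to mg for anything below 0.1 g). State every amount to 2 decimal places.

sodium nitrate 0.70 g; sorbitol 2.83 g; potassium nitrate 0.39 g

Target volume = 106 mL = 0.106 L.
sodium nitrate: 77.3 mmol/L × 85 g/mol × 0.106 L ÷ 1000 = 0.70 g
sorbitol: 26.7 g/L × 0.106 L = 2.83 g
potassium nitrate: 36.1 mmol/L × 101.1 g/mol × 0.106 L ÷ 1000 = 0.39 g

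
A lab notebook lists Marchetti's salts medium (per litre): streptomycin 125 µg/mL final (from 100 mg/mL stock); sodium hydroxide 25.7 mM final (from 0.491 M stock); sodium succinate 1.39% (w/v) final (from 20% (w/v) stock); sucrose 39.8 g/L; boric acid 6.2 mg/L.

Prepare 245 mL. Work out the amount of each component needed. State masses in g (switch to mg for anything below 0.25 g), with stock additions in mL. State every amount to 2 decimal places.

Scale factor relative to 1 L: 0.245.
streptomycin: dilute stock: 125 µg/mL × 245 mL ÷ 100000 µg/mL = 0.31 mL
sodium hydroxide: V = C2·V2/C1 = 25.7 mM × 245 mL ÷ 491 mM = 12.82 mL
sodium succinate: V = C2·V2/C1 = 1.39% ÷ 20% × 245 mL = 17.03 mL
sucrose: 39.8 g/L × 0.245 L = 9.75 g
boric acid: 6.2 mg/L × 0.245 L = 1.52 mg

streptomycin 0.31 mL; sodium hydroxide 12.82 mL; sodium succinate 17.03 mL; sucrose 9.75 g; boric acid 1.52 mg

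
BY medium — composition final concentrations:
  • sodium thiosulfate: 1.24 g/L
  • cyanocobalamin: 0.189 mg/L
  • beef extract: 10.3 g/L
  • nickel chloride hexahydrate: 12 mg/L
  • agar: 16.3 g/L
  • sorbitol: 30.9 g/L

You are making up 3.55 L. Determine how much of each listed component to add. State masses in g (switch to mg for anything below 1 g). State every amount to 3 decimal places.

sodium thiosulfate 4.402 g; cyanocobalamin 0.671 mg; beef extract 36.565 g; nickel chloride hexahydrate 42.600 mg; agar 57.865 g; sorbitol 109.695 g

Scale factor relative to 1 L: 3.55.
sodium thiosulfate: 1.24 g/L × 3.55 L = 4.402 g
cyanocobalamin: 0.189 mg/L × 3.55 L = 0.671 mg
beef extract: 10.3 g/L × 3.55 L = 36.565 g
nickel chloride hexahydrate: 12 mg/L × 3.55 L = 42.600 mg
agar: 16.3 g/L × 3.55 L = 57.865 g
sorbitol: 30.9 g/L × 3.55 L = 109.695 g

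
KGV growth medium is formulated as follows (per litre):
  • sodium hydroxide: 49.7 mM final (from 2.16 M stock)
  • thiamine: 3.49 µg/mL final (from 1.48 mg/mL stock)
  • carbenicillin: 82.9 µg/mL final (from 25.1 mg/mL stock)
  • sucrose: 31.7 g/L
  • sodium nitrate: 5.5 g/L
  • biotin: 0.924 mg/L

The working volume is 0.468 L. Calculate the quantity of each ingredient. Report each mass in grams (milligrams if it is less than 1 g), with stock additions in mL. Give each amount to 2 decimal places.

sodium hydroxide 10.77 mL; thiamine 1.10 mL; carbenicillin 1.55 mL; sucrose 14.84 g; sodium nitrate 2.57 g; biotin 0.43 mg

Working volume: 0.468 L.
sodium hydroxide: V = C2·V2/C1 = 49.7 mM × 468 mL ÷ 2160 mM = 10.77 mL
thiamine: C1V1 = C2V2 → 3.49 µg/mL × 468 mL ÷ 1480 µg/mL = 1.10 mL
carbenicillin: dilute stock: 82.9 µg/mL × 468 mL ÷ 25100 µg/mL = 1.55 mL
sucrose: 31.7 g/L × 0.468 L = 14.84 g
sodium nitrate: 5.5 g/L × 0.468 L = 2.57 g
biotin: 0.924 mg/L × 0.468 L = 0.43 mg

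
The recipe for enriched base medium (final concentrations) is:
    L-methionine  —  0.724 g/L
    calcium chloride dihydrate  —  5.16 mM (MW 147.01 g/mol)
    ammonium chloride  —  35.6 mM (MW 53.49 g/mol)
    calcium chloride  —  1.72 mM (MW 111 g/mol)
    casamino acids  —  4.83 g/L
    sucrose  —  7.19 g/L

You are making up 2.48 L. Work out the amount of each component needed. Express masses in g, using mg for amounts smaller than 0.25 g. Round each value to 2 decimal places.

Working volume: 2.48 L.
L-methionine: 0.724 g/L × 2.48 L = 1.80 g
calcium chloride dihydrate: 5.16 mmol/L × 147.01 g/mol × 2.48 L ÷ 1000 = 1.88 g
ammonium chloride: 35.6 mmol/L × 53.49 g/mol × 2.48 L ÷ 1000 = 4.72 g
calcium chloride: 1.72 mmol/L × 111 g/mol × 2.48 L ÷ 1000 = 0.47 g
casamino acids: 4.83 g/L × 2.48 L = 11.98 g
sucrose: 7.19 g/L × 2.48 L = 17.83 g

L-methionine 1.80 g; calcium chloride dihydrate 1.88 g; ammonium chloride 4.72 g; calcium chloride 0.47 g; casamino acids 11.98 g; sucrose 17.83 g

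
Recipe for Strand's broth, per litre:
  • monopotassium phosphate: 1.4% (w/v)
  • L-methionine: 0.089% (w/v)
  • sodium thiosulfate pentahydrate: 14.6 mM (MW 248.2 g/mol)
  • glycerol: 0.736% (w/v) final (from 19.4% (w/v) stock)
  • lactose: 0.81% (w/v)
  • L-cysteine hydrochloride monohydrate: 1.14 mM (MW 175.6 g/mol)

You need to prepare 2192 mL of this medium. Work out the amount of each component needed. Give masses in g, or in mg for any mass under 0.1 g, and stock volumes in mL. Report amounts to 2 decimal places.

Target volume = 2192 mL = 2.192 L.
monopotassium phosphate: 1.4% w/v = 14 g/L → 14 × 2.192 L = 30.69 g
L-methionine: 0.089% w/v = 0.89 g/L → 0.89 × 2.192 L = 1.95 g
sodium thiosulfate pentahydrate: 14.6 mmol/L × 248.2 g/mol × 2.192 L ÷ 1000 = 7.94 g
glycerol: dilute stock: 0.736% ÷ 19.4% × 2192 mL = 83.16 mL
lactose: 0.81% w/v = 8.1 g/L → 8.1 × 2.192 L = 17.76 g
L-cysteine hydrochloride monohydrate: 1.14 mmol/L × 175.6 g/mol × 2.192 L ÷ 1000 = 0.44 g

monopotassium phosphate 30.69 g; L-methionine 1.95 g; sodium thiosulfate pentahydrate 7.94 g; glycerol 83.16 mL; lactose 17.76 g; L-cysteine hydrochloride monohydrate 0.44 g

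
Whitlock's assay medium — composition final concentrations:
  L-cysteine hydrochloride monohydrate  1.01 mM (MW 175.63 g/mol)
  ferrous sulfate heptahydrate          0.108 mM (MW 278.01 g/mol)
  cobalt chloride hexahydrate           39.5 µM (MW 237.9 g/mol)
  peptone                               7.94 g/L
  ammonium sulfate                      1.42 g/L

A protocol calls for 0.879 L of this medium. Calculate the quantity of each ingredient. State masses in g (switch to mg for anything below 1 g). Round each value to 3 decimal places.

L-cysteine hydrochloride monohydrate 155.923 mg; ferrous sulfate heptahydrate 26.392 mg; cobalt chloride hexahydrate 8.260 mg; peptone 6.979 g; ammonium sulfate 1.248 g

Working volume: 0.879 L.
L-cysteine hydrochloride monohydrate: 1.01 mmol/L × 175.63 mg/mmol × 0.879 L = 155.923 mg
ferrous sulfate heptahydrate: 0.108 mmol/L × 278.01 mg/mmol × 0.879 L = 26.392 mg
cobalt chloride hexahydrate: 39.5 µmol/L × 237.9 g/mol × 0.879 L ÷ 1000 = 8.260 mg
peptone: 7.94 g/L × 0.879 L = 6.979 g
ammonium sulfate: 1.42 g/L × 0.879 L = 1.248 g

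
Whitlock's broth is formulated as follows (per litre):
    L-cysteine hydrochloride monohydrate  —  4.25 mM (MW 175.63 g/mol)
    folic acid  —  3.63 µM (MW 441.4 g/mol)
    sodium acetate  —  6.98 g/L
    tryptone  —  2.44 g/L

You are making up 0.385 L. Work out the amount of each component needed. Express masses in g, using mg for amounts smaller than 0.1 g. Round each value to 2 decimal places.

Scale factor relative to 1 L: 0.385.
L-cysteine hydrochloride monohydrate: 4.25 mmol/L × 175.63 g/mol × 0.385 L ÷ 1000 = 0.29 g
folic acid: 3.63 µmol/L × 441.4 g/mol × 0.385 L ÷ 1000 = 0.62 mg
sodium acetate: 6.98 g/L × 0.385 L = 2.69 g
tryptone: 2.44 g/L × 0.385 L = 0.94 g

L-cysteine hydrochloride monohydrate 0.29 g; folic acid 0.62 mg; sodium acetate 2.69 g; tryptone 0.94 g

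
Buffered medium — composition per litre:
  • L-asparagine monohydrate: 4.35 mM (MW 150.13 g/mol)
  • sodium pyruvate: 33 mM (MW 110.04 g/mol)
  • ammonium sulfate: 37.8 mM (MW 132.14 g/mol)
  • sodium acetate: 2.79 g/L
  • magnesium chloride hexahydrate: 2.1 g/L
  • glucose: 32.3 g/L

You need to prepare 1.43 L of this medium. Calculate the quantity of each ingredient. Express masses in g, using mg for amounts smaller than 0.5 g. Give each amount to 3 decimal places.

Working volume: 1.43 L.
L-asparagine monohydrate: 4.35 mmol/L × 150.13 g/mol × 1.43 L ÷ 1000 = 0.934 g
sodium pyruvate: 33 mmol/L × 110.04 g/mol × 1.43 L ÷ 1000 = 5.193 g
ammonium sulfate: 37.8 mmol/L × 132.14 g/mol × 1.43 L ÷ 1000 = 7.143 g
sodium acetate: 2.79 g/L × 1.43 L = 3.990 g
magnesium chloride hexahydrate: 2.1 g/L × 1.43 L = 3.003 g
glucose: 32.3 g/L × 1.43 L = 46.189 g

L-asparagine monohydrate 0.934 g; sodium pyruvate 5.193 g; ammonium sulfate 7.143 g; sodium acetate 3.990 g; magnesium chloride hexahydrate 3.003 g; glucose 46.189 g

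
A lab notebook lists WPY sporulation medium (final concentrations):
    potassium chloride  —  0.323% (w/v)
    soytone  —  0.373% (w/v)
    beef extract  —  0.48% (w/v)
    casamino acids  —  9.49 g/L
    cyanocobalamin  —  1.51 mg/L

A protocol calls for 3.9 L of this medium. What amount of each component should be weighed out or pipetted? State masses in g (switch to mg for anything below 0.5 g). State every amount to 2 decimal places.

Scale factor relative to 1 L: 3.9.
potassium chloride: 0.323 g per 100 mL × 3900 mL ÷ 100 = 12.60 g
soytone: 0.373% w/v = 3.73 g/L → 3.73 × 3.9 L = 14.55 g
beef extract: 0.48% w/v = 4.8 g/L → 4.8 × 3.9 L = 18.72 g
casamino acids: 9.49 g/L × 3.9 L = 37.01 g
cyanocobalamin: 1.51 mg/L × 3.9 L = 5.89 mg

potassium chloride 12.60 g; soytone 14.55 g; beef extract 18.72 g; casamino acids 37.01 g; cyanocobalamin 5.89 mg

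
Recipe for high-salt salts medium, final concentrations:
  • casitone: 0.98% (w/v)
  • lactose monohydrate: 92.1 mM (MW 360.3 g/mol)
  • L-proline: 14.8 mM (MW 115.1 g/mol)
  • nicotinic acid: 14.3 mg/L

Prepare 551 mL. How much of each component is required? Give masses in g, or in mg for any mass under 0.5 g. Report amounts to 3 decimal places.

casitone 5.400 g; lactose monohydrate 18.284 g; L-proline 0.939 g; nicotinic acid 7.879 mg

Scale factor relative to 1 L: 0.551.
casitone: 0.98 g per 100 mL × 551 mL ÷ 100 = 5.400 g
lactose monohydrate: 92.1 mmol/L × 360.3 g/mol × 0.551 L ÷ 1000 = 18.284 g
L-proline: 14.8 mmol/L × 115.1 g/mol × 0.551 L ÷ 1000 = 0.939 g
nicotinic acid: 14.3 mg/L × 0.551 L = 7.879 mg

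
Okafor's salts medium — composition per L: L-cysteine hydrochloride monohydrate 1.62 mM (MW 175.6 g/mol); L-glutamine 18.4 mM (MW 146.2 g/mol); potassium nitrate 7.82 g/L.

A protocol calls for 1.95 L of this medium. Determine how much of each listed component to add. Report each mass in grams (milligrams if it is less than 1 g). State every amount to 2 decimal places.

Working volume: 1.95 L.
L-cysteine hydrochloride monohydrate: 1.62 mmol/L × 175.6 mg/mmol × 1.95 L = 554.72 mg
L-glutamine: 18.4 mmol/L × 146.2 g/mol × 1.95 L ÷ 1000 = 5.25 g
potassium nitrate: 7.82 g/L × 1.95 L = 15.25 g

L-cysteine hydrochloride monohydrate 554.72 mg; L-glutamine 5.25 g; potassium nitrate 15.25 g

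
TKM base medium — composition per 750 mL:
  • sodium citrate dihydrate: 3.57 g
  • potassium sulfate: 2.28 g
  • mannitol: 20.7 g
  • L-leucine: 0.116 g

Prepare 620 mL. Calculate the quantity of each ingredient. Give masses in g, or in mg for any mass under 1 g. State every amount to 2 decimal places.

Ratio of target to recipe volume: 620 / 750 = 0.826667.
sodium citrate dihydrate: 3.57 g × (620 mL / 750 mL) = 2.95 g
potassium sulfate: 2.28 g × (620 mL / 750 mL) = 1.88 g
mannitol: 20.7 g × (620 mL / 750 mL) = 17.11 g
L-leucine: 0.116 g × (620 mL / 750 mL) = 0.0958933 g = 95.89 mg

sodium citrate dihydrate 2.95 g; potassium sulfate 1.88 g; mannitol 17.11 g; L-leucine 95.89 mg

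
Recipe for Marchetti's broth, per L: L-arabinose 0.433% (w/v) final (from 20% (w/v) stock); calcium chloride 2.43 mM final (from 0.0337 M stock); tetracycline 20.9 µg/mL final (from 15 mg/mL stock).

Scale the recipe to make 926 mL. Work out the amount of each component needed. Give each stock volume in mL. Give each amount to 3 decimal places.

Target volume = 926 mL = 0.926 L.
L-arabinose: V = C2·V2/C1 = 0.433% ÷ 20% × 926 mL = 20.048 mL
calcium chloride: V = C2·V2/C1 = 2.43 mM × 926 mL ÷ 33.7 mM = 66.771 mL
tetracycline: dilute stock: 20.9 µg/mL × 926 mL ÷ 15000 µg/mL = 1.290 mL

L-arabinose 20.048 mL; calcium chloride 66.771 mL; tetracycline 1.290 mL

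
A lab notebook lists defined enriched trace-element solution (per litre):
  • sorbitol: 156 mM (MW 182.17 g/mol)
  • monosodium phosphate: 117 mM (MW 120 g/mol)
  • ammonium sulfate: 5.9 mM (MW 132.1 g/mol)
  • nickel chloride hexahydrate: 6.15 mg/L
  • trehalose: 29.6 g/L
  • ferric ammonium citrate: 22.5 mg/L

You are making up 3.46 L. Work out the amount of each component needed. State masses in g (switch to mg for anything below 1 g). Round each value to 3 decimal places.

Scale factor relative to 1 L: 3.46.
sorbitol: 156 mmol/L × 182.17 g/mol × 3.46 L ÷ 1000 = 98.328 g
monosodium phosphate: 117 mmol/L × 120 g/mol × 3.46 L ÷ 1000 = 48.578 g
ammonium sulfate: 5.9 mmol/L × 132.1 g/mol × 3.46 L ÷ 1000 = 2.697 g
nickel chloride hexahydrate: 6.15 mg/L × 3.46 L = 21.279 mg
trehalose: 29.6 g/L × 3.46 L = 102.416 g
ferric ammonium citrate: 22.5 mg/L × 3.46 L = 77.850 mg

sorbitol 98.328 g; monosodium phosphate 48.578 g; ammonium sulfate 2.697 g; nickel chloride hexahydrate 21.279 mg; trehalose 102.416 g; ferric ammonium citrate 77.850 mg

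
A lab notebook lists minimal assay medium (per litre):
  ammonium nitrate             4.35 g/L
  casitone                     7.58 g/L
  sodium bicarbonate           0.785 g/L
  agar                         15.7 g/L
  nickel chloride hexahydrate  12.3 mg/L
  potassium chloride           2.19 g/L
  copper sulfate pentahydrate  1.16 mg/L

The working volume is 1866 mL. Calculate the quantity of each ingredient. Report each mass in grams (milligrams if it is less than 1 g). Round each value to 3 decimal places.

ammonium nitrate 8.117 g; casitone 14.144 g; sodium bicarbonate 1.465 g; agar 29.296 g; nickel chloride hexahydrate 22.952 mg; potassium chloride 4.087 g; copper sulfate pentahydrate 2.165 mg

Target volume = 1866 mL = 1.866 L.
ammonium nitrate: 4.35 g/L × 1.866 L = 8.117 g
casitone: 7.58 g/L × 1.866 L = 14.144 g
sodium bicarbonate: 0.785 g/L × 1.866 L = 1.465 g
agar: 15.7 g/L × 1.866 L = 29.296 g
nickel chloride hexahydrate: 12.3 mg/L × 1.866 L = 22.952 mg
potassium chloride: 2.19 g/L × 1.866 L = 4.087 g
copper sulfate pentahydrate: 1.16 mg/L × 1.866 L = 2.165 mg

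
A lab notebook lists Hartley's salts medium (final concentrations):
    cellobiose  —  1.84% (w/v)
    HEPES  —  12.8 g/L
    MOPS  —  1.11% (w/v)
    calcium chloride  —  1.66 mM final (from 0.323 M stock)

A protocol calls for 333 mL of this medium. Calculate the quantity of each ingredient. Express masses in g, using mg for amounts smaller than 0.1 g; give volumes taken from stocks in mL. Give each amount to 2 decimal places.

Scale factor relative to 1 L: 0.333.
cellobiose: 1.84 g per 100 mL × 333 mL ÷ 100 = 6.13 g
HEPES: 12.8 g/L × 0.333 L = 4.26 g
MOPS: 1.11 g per 100 mL × 333 mL ÷ 100 = 3.70 g
calcium chloride: dilute stock: 1.66 mM × 333 mL ÷ 323 mM = 1.71 mL

cellobiose 6.13 g; HEPES 4.26 g; MOPS 3.70 g; calcium chloride 1.71 mL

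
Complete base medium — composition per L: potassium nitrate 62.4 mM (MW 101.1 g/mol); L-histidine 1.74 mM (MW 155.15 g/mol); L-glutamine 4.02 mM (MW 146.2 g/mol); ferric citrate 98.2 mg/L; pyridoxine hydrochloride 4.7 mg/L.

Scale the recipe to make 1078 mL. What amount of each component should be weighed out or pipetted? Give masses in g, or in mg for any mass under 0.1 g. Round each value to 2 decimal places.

Target volume = 1078 mL = 1.078 L.
potassium nitrate: 62.4 mmol/L × 101.1 g/mol × 1.078 L ÷ 1000 = 6.80 g
L-histidine: 1.74 mmol/L × 155.15 g/mol × 1.078 L ÷ 1000 = 0.29 g
L-glutamine: 4.02 mmol/L × 146.2 g/mol × 1.078 L ÷ 1000 = 0.63 g
ferric citrate: 98.2 mg/L × 1.078 L = 105.86 mg = 0.11 g
pyridoxine hydrochloride: 4.7 mg/L × 1.078 L = 5.07 mg

potassium nitrate 6.80 g; L-histidine 0.29 g; L-glutamine 0.63 g; ferric citrate 0.11 g; pyridoxine hydrochloride 5.07 mg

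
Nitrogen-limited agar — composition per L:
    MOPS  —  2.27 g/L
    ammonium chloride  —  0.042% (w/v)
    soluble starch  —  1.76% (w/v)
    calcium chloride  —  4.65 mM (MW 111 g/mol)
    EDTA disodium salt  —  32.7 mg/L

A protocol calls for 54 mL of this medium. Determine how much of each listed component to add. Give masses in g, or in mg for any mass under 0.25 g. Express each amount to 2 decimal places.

MOPS 122.58 mg; ammonium chloride 22.68 mg; soluble starch 0.95 g; calcium chloride 27.87 mg; EDTA disodium salt 1.77 mg

Target volume = 54 mL = 0.054 L.
MOPS: 2.27 g/L × 0.054 L = 0.12258 g = 122.58 mg
ammonium chloride: 0.042% w/v = 0.42 g/L → 0.42 × 0.054 L = 0.02268 g = 22.68 mg
soluble starch: 1.76% w/v = 17.6 g/L → 17.6 × 0.054 L = 0.95 g
calcium chloride: 4.65 mmol/L × 111 mg/mmol × 0.054 L = 27.87 mg
EDTA disodium salt: 32.7 mg/L × 0.054 L = 1.77 mg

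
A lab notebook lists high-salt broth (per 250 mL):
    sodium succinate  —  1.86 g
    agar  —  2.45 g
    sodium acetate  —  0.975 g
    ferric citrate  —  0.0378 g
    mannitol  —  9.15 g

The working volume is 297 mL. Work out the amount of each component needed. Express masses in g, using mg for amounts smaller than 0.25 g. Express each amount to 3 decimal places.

sodium succinate 2.210 g; agar 2.911 g; sodium acetate 1.158 g; ferric citrate 44.906 mg; mannitol 10.870 g

Ratio of target to recipe volume: 297 / 250 = 1.188.
sodium succinate: 1.86 g × (297 mL / 250 mL) = 2.210 g
agar: 2.45 g × (297 mL / 250 mL) = 2.911 g
sodium acetate: 0.975 g × (297 mL / 250 mL) = 1.158 g
ferric citrate: 0.0378 g × (297 mL / 250 mL) = 0.0449064 g = 44.906 mg
mannitol: 9.15 g × (297 mL / 250 mL) = 10.870 g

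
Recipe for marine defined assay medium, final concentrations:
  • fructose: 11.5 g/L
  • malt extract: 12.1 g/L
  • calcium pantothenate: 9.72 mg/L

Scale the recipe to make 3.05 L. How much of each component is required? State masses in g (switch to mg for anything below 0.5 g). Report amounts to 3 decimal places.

fructose 35.075 g; malt extract 36.905 g; calcium pantothenate 29.646 mg

Scale factor relative to 1 L: 3.05.
fructose: 11.5 g/L × 3.05 L = 35.075 g
malt extract: 12.1 g/L × 3.05 L = 36.905 g
calcium pantothenate: 9.72 mg/L × 3.05 L = 29.646 mg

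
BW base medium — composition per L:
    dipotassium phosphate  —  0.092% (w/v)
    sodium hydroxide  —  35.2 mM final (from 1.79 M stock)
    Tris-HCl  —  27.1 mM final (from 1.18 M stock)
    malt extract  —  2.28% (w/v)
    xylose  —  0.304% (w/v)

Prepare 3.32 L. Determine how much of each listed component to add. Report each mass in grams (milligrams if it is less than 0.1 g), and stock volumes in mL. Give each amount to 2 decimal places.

Working volume: 3.32 L.
dipotassium phosphate: 0.092% w/v = 0.92 g/L → 0.92 × 3.32 L = 3.05 g
sodium hydroxide: V = C2·V2/C1 = 35.2 mM × 3320 mL ÷ 1790 mM = 65.29 mL
Tris-HCl: dilute stock: 27.1 mM × 3320 mL ÷ 1180 mM = 76.25 mL
malt extract: 2.28% w/v = 22.8 g/L → 22.8 × 3.32 L = 75.70 g
xylose: 0.304% w/v = 3.04 g/L → 3.04 × 3.32 L = 10.09 g

dipotassium phosphate 3.05 g; sodium hydroxide 65.29 mL; Tris-HCl 76.25 mL; malt extract 75.70 g; xylose 10.09 g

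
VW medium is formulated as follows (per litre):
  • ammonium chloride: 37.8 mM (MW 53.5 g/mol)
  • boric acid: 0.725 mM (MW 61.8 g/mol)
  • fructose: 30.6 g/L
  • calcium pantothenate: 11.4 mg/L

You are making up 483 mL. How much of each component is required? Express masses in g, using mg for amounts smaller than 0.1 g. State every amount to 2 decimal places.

ammonium chloride 0.98 g; boric acid 21.64 mg; fructose 14.78 g; calcium pantothenate 5.51 mg

Scale factor relative to 1 L: 0.483.
ammonium chloride: 37.8 mmol/L × 53.5 g/mol × 0.483 L ÷ 1000 = 0.98 g
boric acid: 0.725 mmol/L × 61.8 mg/mmol × 0.483 L = 21.64 mg
fructose: 30.6 g/L × 0.483 L = 14.78 g
calcium pantothenate: 11.4 mg/L × 0.483 L = 5.51 mg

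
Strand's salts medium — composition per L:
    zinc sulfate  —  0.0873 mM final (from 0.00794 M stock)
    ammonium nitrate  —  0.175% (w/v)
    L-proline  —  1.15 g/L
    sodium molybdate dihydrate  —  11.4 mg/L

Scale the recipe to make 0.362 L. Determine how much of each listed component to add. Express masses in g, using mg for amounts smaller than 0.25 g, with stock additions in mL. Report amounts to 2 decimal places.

zinc sulfate 3.98 mL; ammonium nitrate 0.63 g; L-proline 0.42 g; sodium molybdate dihydrate 4.13 mg

Working volume: 0.362 L.
zinc sulfate: C1V1 = C2V2 → 0.0873 mM × 362 mL ÷ 7.94 mM = 3.98 mL
ammonium nitrate: 0.175% w/v = 1.75 g/L → 1.75 × 0.362 L = 0.63 g
L-proline: 1.15 g/L × 0.362 L = 0.42 g
sodium molybdate dihydrate: 11.4 mg/L × 0.362 L = 4.13 mg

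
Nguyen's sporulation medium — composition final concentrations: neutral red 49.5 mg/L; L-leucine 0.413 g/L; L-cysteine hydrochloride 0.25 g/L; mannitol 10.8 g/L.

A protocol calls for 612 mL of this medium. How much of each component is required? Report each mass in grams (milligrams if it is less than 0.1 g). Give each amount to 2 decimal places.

neutral red 30.29 mg; L-leucine 0.25 g; L-cysteine hydrochloride 0.15 g; mannitol 6.61 g

Working volume: 612 mL = 0.612 L.
neutral red: 49.5 mg/L × 0.612 L = 30.29 mg
L-leucine: 0.413 g/L × 0.612 L = 0.25 g
L-cysteine hydrochloride: 0.25 g/L × 0.612 L = 0.15 g
mannitol: 10.8 g/L × 0.612 L = 6.61 g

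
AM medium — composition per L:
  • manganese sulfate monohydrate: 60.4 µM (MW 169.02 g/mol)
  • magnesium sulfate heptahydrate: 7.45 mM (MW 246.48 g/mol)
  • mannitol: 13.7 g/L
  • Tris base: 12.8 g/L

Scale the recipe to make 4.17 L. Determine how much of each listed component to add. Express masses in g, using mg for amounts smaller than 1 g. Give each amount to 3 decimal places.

Working volume: 4.17 L.
manganese sulfate monohydrate: 60.4 µmol/L × 169.02 g/mol × 4.17 L ÷ 1000 = 42.571 mg
magnesium sulfate heptahydrate: 7.45 mmol/L × 246.48 g/mol × 4.17 L ÷ 1000 = 7.657 g
mannitol: 13.7 g/L × 4.17 L = 57.129 g
Tris base: 12.8 g/L × 4.17 L = 53.376 g

manganese sulfate monohydrate 42.571 mg; magnesium sulfate heptahydrate 7.657 g; mannitol 57.129 g; Tris base 53.376 g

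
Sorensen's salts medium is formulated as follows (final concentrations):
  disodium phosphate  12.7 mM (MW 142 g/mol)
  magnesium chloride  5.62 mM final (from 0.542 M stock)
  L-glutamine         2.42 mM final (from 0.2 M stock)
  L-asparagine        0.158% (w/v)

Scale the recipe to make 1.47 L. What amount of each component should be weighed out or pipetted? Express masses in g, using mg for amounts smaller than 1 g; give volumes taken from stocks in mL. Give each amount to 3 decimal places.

Scale factor relative to 1 L: 1.47.
disodium phosphate: 12.7 mmol/L × 142 g/mol × 1.47 L ÷ 1000 = 2.651 g
magnesium chloride: dilute stock: 5.62 mM × 1470 mL ÷ 542 mM = 15.242 mL
L-glutamine: V = C2·V2/C1 = 2.42 mM × 1470 mL ÷ 200 mM = 17.787 mL
L-asparagine: 0.158% w/v = 1.58 g/L → 1.58 × 1.47 L = 2.323 g

disodium phosphate 2.651 g; magnesium chloride 15.242 mL; L-glutamine 17.787 mL; L-asparagine 2.323 g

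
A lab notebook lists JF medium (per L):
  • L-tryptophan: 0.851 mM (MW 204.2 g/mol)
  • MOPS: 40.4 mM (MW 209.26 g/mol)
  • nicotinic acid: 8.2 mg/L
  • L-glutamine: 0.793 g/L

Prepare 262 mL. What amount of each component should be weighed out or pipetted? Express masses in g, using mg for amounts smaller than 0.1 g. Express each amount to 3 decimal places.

Working volume: 262 mL = 0.262 L.
L-tryptophan: 0.851 mmol/L × 204.2 mg/mmol × 0.262 L = 45.529 mg
MOPS: 40.4 mmol/L × 209.26 g/mol × 0.262 L ÷ 1000 = 2.215 g
nicotinic acid: 8.2 mg/L × 0.262 L = 2.148 mg
L-glutamine: 0.793 g/L × 0.262 L = 0.208 g

L-tryptophan 45.529 mg; MOPS 2.215 g; nicotinic acid 2.148 mg; L-glutamine 0.208 g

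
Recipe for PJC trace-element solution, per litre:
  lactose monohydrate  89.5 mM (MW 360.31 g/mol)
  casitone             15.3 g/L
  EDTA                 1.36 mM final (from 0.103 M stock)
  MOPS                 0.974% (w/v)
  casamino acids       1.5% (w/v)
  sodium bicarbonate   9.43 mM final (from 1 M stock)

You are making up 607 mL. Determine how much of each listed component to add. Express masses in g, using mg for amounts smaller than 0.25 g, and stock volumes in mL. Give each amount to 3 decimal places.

Target volume = 607 mL = 0.607 L.
lactose monohydrate: 89.5 mmol/L × 360.31 g/mol × 0.607 L ÷ 1000 = 19.574 g
casitone: 15.3 g/L × 0.607 L = 9.287 g
EDTA: V = C2·V2/C1 = 1.36 mM × 607 mL ÷ 103 mM = 8.015 mL
MOPS: 0.974 g per 100 mL × 607 mL ÷ 100 = 5.912 g
casamino acids: 1.5% w/v = 15 g/L → 15 × 0.607 L = 9.105 g
sodium bicarbonate: dilute stock: 9.43 mM × 607 mL ÷ 1000 mM = 5.724 mL

lactose monohydrate 19.574 g; casitone 9.287 g; EDTA 8.015 mL; MOPS 5.912 g; casamino acids 9.105 g; sodium bicarbonate 5.724 mL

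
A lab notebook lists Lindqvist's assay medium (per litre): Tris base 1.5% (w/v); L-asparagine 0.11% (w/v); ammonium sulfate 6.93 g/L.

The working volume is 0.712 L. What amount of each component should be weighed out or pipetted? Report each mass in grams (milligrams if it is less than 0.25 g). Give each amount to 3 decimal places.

Scale factor relative to 1 L: 0.712.
Tris base: 1.5% w/v = 15 g/L → 15 × 0.712 L = 10.680 g
L-asparagine: 0.11% w/v = 1.1 g/L → 1.1 × 0.712 L = 0.783 g
ammonium sulfate: 6.93 g/L × 0.712 L = 4.934 g

Tris base 10.680 g; L-asparagine 0.783 g; ammonium sulfate 4.934 g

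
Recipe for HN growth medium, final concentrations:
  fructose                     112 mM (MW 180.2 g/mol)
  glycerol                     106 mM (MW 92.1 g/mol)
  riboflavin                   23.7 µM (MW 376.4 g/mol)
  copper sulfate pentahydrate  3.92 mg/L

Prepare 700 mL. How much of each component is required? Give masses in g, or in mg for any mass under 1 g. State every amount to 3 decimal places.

fructose 14.128 g; glycerol 6.834 g; riboflavin 6.244 mg; copper sulfate pentahydrate 2.744 mg

Working volume: 700 mL = 0.7 L.
fructose: 112 mmol/L × 180.2 g/mol × 0.7 L ÷ 1000 = 14.128 g
glycerol: 106 mmol/L × 92.1 g/mol × 0.7 L ÷ 1000 = 6.834 g
riboflavin: 23.7 µmol/L × 376.4 g/mol × 0.7 L ÷ 1000 = 6.244 mg
copper sulfate pentahydrate: 3.92 mg/L × 0.7 L = 2.744 mg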